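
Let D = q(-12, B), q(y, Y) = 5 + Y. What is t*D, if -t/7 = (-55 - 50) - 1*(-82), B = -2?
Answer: 483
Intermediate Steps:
D = 3 (D = 5 - 2 = 3)
t = 161 (t = -7*((-55 - 50) - 1*(-82)) = -7*(-105 + 82) = -7*(-23) = 161)
t*D = 161*3 = 483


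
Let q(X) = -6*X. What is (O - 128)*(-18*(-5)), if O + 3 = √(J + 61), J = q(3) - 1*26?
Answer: -11790 + 90*√17 ≈ -11419.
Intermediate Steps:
J = -44 (J = -6*3 - 1*26 = -18 - 26 = -44)
O = -3 + √17 (O = -3 + √(-44 + 61) = -3 + √17 ≈ 1.1231)
(O - 128)*(-18*(-5)) = ((-3 + √17) - 128)*(-18*(-5)) = (-131 + √17)*90 = -11790 + 90*√17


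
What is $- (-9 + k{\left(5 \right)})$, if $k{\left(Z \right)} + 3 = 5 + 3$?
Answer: $4$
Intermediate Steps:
$k{\left(Z \right)} = 5$ ($k{\left(Z \right)} = -3 + \left(5 + 3\right) = -3 + 8 = 5$)
$- (-9 + k{\left(5 \right)}) = - (-9 + 5) = \left(-1\right) \left(-4\right) = 4$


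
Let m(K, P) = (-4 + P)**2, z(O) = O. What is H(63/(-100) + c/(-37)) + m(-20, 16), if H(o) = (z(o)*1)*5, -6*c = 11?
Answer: 313237/2220 ≈ 141.10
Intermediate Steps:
c = -11/6 (c = -1/6*11 = -11/6 ≈ -1.8333)
H(o) = 5*o (H(o) = (o*1)*5 = o*5 = 5*o)
H(63/(-100) + c/(-37)) + m(-20, 16) = 5*(63/(-100) - 11/6/(-37)) + (-4 + 16)**2 = 5*(63*(-1/100) - 11/6*(-1/37)) + 12**2 = 5*(-63/100 + 11/222) + 144 = 5*(-6443/11100) + 144 = -6443/2220 + 144 = 313237/2220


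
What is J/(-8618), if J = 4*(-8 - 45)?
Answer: 106/4309 ≈ 0.024600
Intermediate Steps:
J = -212 (J = 4*(-53) = -212)
J/(-8618) = -212/(-8618) = -212*(-1/8618) = 106/4309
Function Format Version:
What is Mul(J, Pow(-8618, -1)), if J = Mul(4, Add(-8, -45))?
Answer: Rational(106, 4309) ≈ 0.024600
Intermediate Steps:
J = -212 (J = Mul(4, -53) = -212)
Mul(J, Pow(-8618, -1)) = Mul(-212, Pow(-8618, -1)) = Mul(-212, Rational(-1, 8618)) = Rational(106, 4309)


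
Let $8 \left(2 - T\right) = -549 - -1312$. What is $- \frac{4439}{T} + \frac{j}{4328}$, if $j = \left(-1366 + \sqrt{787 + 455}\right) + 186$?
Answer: $\frac{38203619}{808254} + \frac{3 \sqrt{138}}{4328} \approx 47.275$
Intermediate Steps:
$T = - \frac{747}{8}$ ($T = 2 - \frac{-549 - -1312}{8} = 2 - \frac{-549 + 1312}{8} = 2 - \frac{763}{8} = - \frac{747}{8} \approx -93.375$)
$j = -1180 + 3 \sqrt{138}$ ($j = \left(-1366 + \sqrt{1242}\right) + 186 = \left(-1366 + 3 \sqrt{138}\right) + 186 = -1180 + 3 \sqrt{138} \approx -1144.8$)
$- \frac{4439}{T} + \frac{j}{4328} = - \frac{4439}{- \frac{747}{8}} + \frac{-1180 + 3 \sqrt{138}}{4328} = \left(-4439\right) \left(- \frac{8}{747}\right) + \left(-1180 + 3 \sqrt{138}\right) \frac{1}{4328} = \frac{35512}{747} - \left(\frac{295}{1082} - \frac{3 \sqrt{138}}{4328}\right) = \frac{38203619}{808254} + \frac{3 \sqrt{138}}{4328}$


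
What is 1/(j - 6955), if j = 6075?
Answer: -1/880 ≈ -0.0011364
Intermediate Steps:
1/(j - 6955) = 1/(6075 - 6955) = 1/(-880) = -1/880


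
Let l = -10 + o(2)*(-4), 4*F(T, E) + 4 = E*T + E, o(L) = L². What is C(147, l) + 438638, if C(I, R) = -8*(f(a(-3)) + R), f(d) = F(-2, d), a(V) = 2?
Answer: 438858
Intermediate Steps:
F(T, E) = -1 + E/4 + E*T/4 (F(T, E) = -1 + (E*T + E)/4 = -1 + (E + E*T)/4 = -1 + (E/4 + E*T/4) = -1 + E/4 + E*T/4)
l = -26 (l = -10 + 2²*(-4) = -10 + 4*(-4) = -10 - 16 = -26)
f(d) = -1 - d/4 (f(d) = -1 + d/4 + (¼)*d*(-2) = -1 + d/4 - d/2 = -1 - d/4)
C(I, R) = 12 - 8*R (C(I, R) = -8*((-1 - ¼*2) + R) = -8*((-1 - ½) + R) = -8*(-3/2 + R) = 12 - 8*R)
C(147, l) + 438638 = (12 - 8*(-26)) + 438638 = (12 + 208) + 438638 = 220 + 438638 = 438858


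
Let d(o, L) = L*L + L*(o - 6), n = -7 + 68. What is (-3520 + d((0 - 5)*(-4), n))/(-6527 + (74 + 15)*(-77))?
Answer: -211/2676 ≈ -0.078849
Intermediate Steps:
n = 61
d(o, L) = L² + L*(-6 + o)
(-3520 + d((0 - 5)*(-4), n))/(-6527 + (74 + 15)*(-77)) = (-3520 + 61*(-6 + 61 + (0 - 5)*(-4)))/(-6527 + (74 + 15)*(-77)) = (-3520 + 61*(-6 + 61 - 5*(-4)))/(-6527 + 89*(-77)) = (-3520 + 61*(-6 + 61 + 20))/(-6527 - 6853) = (-3520 + 61*75)/(-13380) = (-3520 + 4575)*(-1/13380) = 1055*(-1/13380) = -211/2676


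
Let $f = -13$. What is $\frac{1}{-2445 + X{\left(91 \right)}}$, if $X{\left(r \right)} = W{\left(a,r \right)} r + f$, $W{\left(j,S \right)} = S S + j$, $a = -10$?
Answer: $\frac{1}{750203} \approx 1.333 \cdot 10^{-6}$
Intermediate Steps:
$W{\left(j,S \right)} = j + S^{2}$ ($W{\left(j,S \right)} = S^{2} + j = j + S^{2}$)
$X{\left(r \right)} = -13 + r \left(-10 + r^{2}\right)$ ($X{\left(r \right)} = \left(-10 + r^{2}\right) r - 13 = r \left(-10 + r^{2}\right) - 13 = -13 + r \left(-10 + r^{2}\right)$)
$\frac{1}{-2445 + X{\left(91 \right)}} = \frac{1}{-2445 - \left(13 - 91 \left(-10 + 91^{2}\right)\right)} = \frac{1}{-2445 - \left(13 - 91 \left(-10 + 8281\right)\right)} = \frac{1}{-2445 + \left(-13 + 91 \cdot 8271\right)} = \frac{1}{-2445 + \left(-13 + 752661\right)} = \frac{1}{-2445 + 752648} = \frac{1}{750203}$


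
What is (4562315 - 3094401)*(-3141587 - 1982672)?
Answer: -7521971525726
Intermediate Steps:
(4562315 - 3094401)*(-3141587 - 1982672) = 1467914*(-5124259) = -7521971525726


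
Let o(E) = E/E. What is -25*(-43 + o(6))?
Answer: 1050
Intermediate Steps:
o(E) = 1
-25*(-43 + o(6)) = -25*(-43 + 1) = -25*(-42) = 1050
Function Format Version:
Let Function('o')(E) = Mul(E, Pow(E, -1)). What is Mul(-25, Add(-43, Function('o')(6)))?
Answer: 1050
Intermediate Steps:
Function('o')(E) = 1
Mul(-25, Add(-43, Function('o')(6))) = Mul(-25, Add(-43, 1)) = Mul(-25, -42) = 1050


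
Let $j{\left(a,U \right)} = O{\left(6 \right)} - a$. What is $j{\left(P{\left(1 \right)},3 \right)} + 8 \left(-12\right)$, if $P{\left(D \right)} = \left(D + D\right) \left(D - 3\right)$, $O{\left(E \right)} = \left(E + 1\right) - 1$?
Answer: $-86$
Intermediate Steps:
$O{\left(E \right)} = E$ ($O{\left(E \right)} = \left(1 + E\right) - 1 = E$)
$P{\left(D \right)} = 2 D \left(-3 + D\right)$
$j{\left(a,U \right)} = 6 - a$
$j{\left(P{\left(1 \right)},3 \right)} + 8 \left(-12\right) = \left(6 - 2 \cdot 1 \left(-3 + 1\right)\right) + 8 \left(-12\right) = \left(6 - 2 \cdot 1 \left(-2\right)\right) - 96 = \left(6 - -4\right) - 96 = \left(6 + 4\right) - 96 = 10 - 96 = -86$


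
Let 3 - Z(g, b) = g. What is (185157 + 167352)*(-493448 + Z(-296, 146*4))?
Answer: -173839460841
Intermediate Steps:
Z(g, b) = 3 - g
(185157 + 167352)*(-493448 + Z(-296, 146*4)) = (185157 + 167352)*(-493448 + (3 - 1*(-296))) = 352509*(-493448 + (3 + 296)) = 352509*(-493448 + 299) = 352509*(-493149) = -173839460841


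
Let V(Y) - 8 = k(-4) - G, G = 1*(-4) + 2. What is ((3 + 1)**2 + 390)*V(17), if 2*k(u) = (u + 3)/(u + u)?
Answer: 32683/8 ≈ 4085.4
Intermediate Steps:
G = -2 (G = -4 + 2 = -2)
k(u) = (3 + u)/(4*u) (k(u) = ((u + 3)/(u + u))/2 = ((3 + u)/((2*u)))/2 = ((3 + u)*(1/(2*u)))/2 = ((3 + u)/(2*u))/2 = (3 + u)/(4*u))
V(Y) = 161/16 (V(Y) = 8 + ((1/4)*(3 - 4)/(-4) - 1*(-2)) = 8 + ((1/4)*(-1/4)*(-1) + 2) = 8 + (1/16 + 2) = 8 + 33/16 = 161/16)
((3 + 1)**2 + 390)*V(17) = ((3 + 1)**2 + 390)*(161/16) = (4**2 + 390)*(161/16) = (16 + 390)*(161/16) = 406*(161/16) = 32683/8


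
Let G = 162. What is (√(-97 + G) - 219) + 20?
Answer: -199 + √65 ≈ -190.94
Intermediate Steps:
(√(-97 + G) - 219) + 20 = (√(-97 + 162) - 219) + 20 = (√65 - 219) + 20 = (-219 + √65) + 20 = -199 + √65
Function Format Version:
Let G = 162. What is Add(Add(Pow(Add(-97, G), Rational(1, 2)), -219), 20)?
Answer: Add(-199, Pow(65, Rational(1, 2))) ≈ -190.94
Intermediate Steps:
Add(Add(Pow(Add(-97, G), Rational(1, 2)), -219), 20) = Add(Add(Pow(Add(-97, 162), Rational(1, 2)), -219), 20) = Add(Add(Pow(65, Rational(1, 2)), -219), 20) = Add(Add(-219, Pow(65, Rational(1, 2))), 20) = Add(-199, Pow(65, Rational(1, 2)))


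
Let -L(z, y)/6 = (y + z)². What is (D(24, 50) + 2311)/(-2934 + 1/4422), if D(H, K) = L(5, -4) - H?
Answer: -10086582/12974147 ≈ -0.77744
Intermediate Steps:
L(z, y) = -6*(y + z)²
D(H, K) = -6 - H (D(H, K) = -6*(-4 + 5)² - H = -6*1² - H = -6*1 - H = -6 - H)
(D(24, 50) + 2311)/(-2934 + 1/4422) = ((-6 - 1*24) + 2311)/(-2934 + 1/4422) = ((-6 - 24) + 2311)/(-2934 + 1/4422) = (-30 + 2311)/(-12974147/4422) = 2281*(-4422/12974147) = -10086582/12974147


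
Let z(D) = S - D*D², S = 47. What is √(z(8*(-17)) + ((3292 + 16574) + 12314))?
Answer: √2547683 ≈ 1596.1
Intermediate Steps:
z(D) = 47 - D³ (z(D) = 47 - D*D² = 47 - D³)
√(z(8*(-17)) + ((3292 + 16574) + 12314)) = √((47 - (8*(-17))³) + ((3292 + 16574) + 12314)) = √((47 - 1*(-136)³) + (19866 + 12314)) = √((47 - 1*(-2515456)) + 32180) = √((47 + 2515456) + 32180) = √(2515503 + 32180) = √2547683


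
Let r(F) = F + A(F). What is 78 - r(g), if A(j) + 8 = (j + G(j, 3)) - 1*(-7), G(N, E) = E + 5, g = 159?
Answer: -247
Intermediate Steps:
G(N, E) = 5 + E
A(j) = 7 + j (A(j) = -8 + ((j + (5 + 3)) - 1*(-7)) = -8 + ((j + 8) + 7) = -8 + ((8 + j) + 7) = -8 + (15 + j) = 7 + j)
r(F) = 7 + 2*F (r(F) = F + (7 + F) = 7 + 2*F)
78 - r(g) = 78 - (7 + 2*159) = 78 - (7 + 318) = 78 - 1*325 = 78 - 325 = -247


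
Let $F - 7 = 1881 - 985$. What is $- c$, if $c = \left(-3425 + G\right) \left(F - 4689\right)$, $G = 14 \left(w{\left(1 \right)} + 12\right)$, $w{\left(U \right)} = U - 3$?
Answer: $-12437010$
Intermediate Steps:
$w{\left(U \right)} = -3 + U$
$G = 140$ ($G = 14 \left(\left(-3 + 1\right) + 12\right) = 14 \left(-2 + 12\right) = 14 \cdot 10 = 140$)
$F = 903$ ($F = 7 + \left(1881 - 985\right) = 7 + 896 = 903$)
$c = 12437010$ ($c = \left(-3425 + 140\right) \left(903 - 4689\right) = \left(-3285\right) \left(-3786\right) = 12437010$)
$- c = \left(-1\right) 12437010 = -12437010$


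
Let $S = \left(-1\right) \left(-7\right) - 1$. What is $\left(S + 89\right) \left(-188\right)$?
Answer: $-17860$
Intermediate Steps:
$S = 6$ ($S = 7 - 1 = 6$)
$\left(S + 89\right) \left(-188\right) = \left(6 + 89\right) \left(-188\right) = 95 \left(-188\right) = -17860$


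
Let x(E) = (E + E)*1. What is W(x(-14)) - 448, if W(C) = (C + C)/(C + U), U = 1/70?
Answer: -873712/1959 ≈ -446.00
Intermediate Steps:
x(E) = 2*E (x(E) = (2*E)*1 = 2*E)
U = 1/70 ≈ 0.014286
W(C) = 2*C/(1/70 + C) (W(C) = (C + C)/(C + 1/70) = (2*C)/(1/70 + C) = 2*C/(1/70 + C))
W(x(-14)) - 448 = 140*(2*(-14))/(1 + 70*(2*(-14))) - 448 = 140*(-28)/(1 + 70*(-28)) - 448 = 140*(-28)/(1 - 1960) - 448 = 140*(-28)/(-1959) - 448 = 140*(-28)*(-1/1959) - 448 = 3920/1959 - 448 = -873712/1959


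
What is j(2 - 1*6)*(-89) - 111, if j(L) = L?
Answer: 245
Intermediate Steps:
j(2 - 1*6)*(-89) - 111 = (2 - 1*6)*(-89) - 111 = (2 - 6)*(-89) - 111 = -4*(-89) - 111 = 356 - 111 = 245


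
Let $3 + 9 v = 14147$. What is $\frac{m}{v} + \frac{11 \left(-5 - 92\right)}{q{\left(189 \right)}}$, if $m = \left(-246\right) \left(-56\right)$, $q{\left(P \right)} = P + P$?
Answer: $\frac{992947}{167076} \approx 5.9431$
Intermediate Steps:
$v = \frac{14144}{9}$ ($v = - \frac{1}{3} + \frac{1}{9} \cdot 14147 = - \frac{1}{3} + \frac{14147}{9} = \frac{14144}{9} \approx 1571.6$)
$q{\left(P \right)} = 2 P$
$m = 13776$
$\frac{m}{v} + \frac{11 \left(-5 - 92\right)}{q{\left(189 \right)}} = \frac{13776}{\frac{14144}{9}} + \frac{11 \left(-5 - 92\right)}{2 \cdot 189} = 13776 \cdot \frac{9}{14144} + \frac{11 \left(-97\right)}{378} = \frac{7749}{884} - \frac{1067}{378} = \frac{992947}{167076}$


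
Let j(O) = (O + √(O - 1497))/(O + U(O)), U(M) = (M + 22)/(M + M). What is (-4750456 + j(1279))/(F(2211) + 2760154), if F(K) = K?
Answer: -15548158458566/9041173684795 + 2558*I*√218/9041173684795 ≈ -1.7197 + 4.1774e-9*I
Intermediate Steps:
U(M) = (22 + M)/(2*M) (U(M) = (22 + M)/((2*M)) = (22 + M)*(1/(2*M)) = (22 + M)/(2*M))
j(O) = (O + √(-1497 + O))/(O + (22 + O)/(2*O)) (j(O) = (O + √(O - 1497))/(O + (22 + O)/(2*O)) = (O + √(-1497 + O))/(O + (22 + O)/(2*O)))
(-4750456 + j(1279))/(F(2211) + 2760154) = (-4750456 + 2*1279*(1279 + √(-1497 + 1279))/(22 + 1279 + 2*1279²))/(2211 + 2760154) = (-4750456 + 2*1279*(1279 + √(-218))/(22 + 1279 + 2*1635841))/2762365 = (-4750456 + 2*1279*(1279 + I*√218)/(22 + 1279 + 3271682))*(1/2762365) = (-4750456 + 2*1279*(1279 + I*√218)/3272983)*(1/2762365) = (-4750456 + 2*1279*(1/3272983)*(1279 + I*√218))*(1/2762365) = (-4750456 + (3271682/3272983 + 2558*I*√218/3272983))*(1/2762365) = (-15548158458566/3272983 + 2558*I*√218/3272983)*(1/2762365) = -15548158458566/9041173684795 + 2558*I*√218/9041173684795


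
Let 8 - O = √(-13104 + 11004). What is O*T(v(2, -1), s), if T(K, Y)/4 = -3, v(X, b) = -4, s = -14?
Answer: -96 + 120*I*√21 ≈ -96.0 + 549.91*I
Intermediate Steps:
T(K, Y) = -12 (T(K, Y) = 4*(-3) = -12)
O = 8 - 10*I*√21 (O = 8 - √(-13104 + 11004) = 8 - √(-2100) = 8 - 10*I*√21 ≈ 8.0 - 45.826*I)
O*T(v(2, -1), s) = (8 - 10*I*√21)*(-12) = -96 + 120*I*√21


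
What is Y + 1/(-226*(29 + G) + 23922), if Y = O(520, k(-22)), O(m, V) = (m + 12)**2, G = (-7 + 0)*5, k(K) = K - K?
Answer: 7154280673/25278 ≈ 2.8302e+5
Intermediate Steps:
k(K) = 0
G = -35 (G = -7*5 = -35)
O(m, V) = (12 + m)**2
Y = 283024 (Y = (12 + 520)**2 = 532**2 = 283024)
Y + 1/(-226*(29 + G) + 23922) = 283024 + 1/(-226*(29 - 35) + 23922) = 283024 + 1/(-226*(-6) + 23922) = 283024 + 1/(1356 + 23922) = 283024 + 1/25278 = 7154280673/25278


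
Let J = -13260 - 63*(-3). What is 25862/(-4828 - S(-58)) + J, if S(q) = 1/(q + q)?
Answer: -7323374329/560047 ≈ -13076.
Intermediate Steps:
S(q) = 1/(2*q)
J = -13071 (J = -13260 + 189 = -13071)
25862/(-4828 - S(-58)) + J = 25862/(-4828 - 1/(2*(-58))) - 13071 = 25862/(-4828 - (-1)/(2*58)) - 13071 = 25862/(-4828 - 1*(-1/116)) - 13071 = 25862/(-4828 + 1/116) - 13071 = 25862/(-560047/116) - 13071 = 25862*(-116/560047) - 13071 = -2999992/560047 - 13071 = -7323374329/560047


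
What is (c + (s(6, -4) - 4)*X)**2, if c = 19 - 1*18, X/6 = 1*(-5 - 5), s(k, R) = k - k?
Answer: 58081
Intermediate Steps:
s(k, R) = 0
X = -60 (X = 6*(1*(-5 - 5)) = 6*(1*(-10)) = 6*(-10) = -60)
c = 1 (c = 19 - 18 = 1)
(c + (s(6, -4) - 4)*X)**2 = (1 + (0 - 4)*(-60))**2 = (1 - 4*(-60))**2 = (1 + 240)**2 = 241**2 = 58081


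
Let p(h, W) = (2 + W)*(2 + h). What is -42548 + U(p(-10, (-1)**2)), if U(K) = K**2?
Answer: -41972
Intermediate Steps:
-42548 + U(p(-10, (-1)**2)) = -42548 + (4 + 2*(-1)**2 + 2*(-10) + (-1)**2*(-10))**2 = -42548 + (4 + 2*1 - 20 + 1*(-10))**2 = -42548 + (4 + 2 - 20 - 10)**2 = -42548 + (-24)**2 = -42548 + 576 = -41972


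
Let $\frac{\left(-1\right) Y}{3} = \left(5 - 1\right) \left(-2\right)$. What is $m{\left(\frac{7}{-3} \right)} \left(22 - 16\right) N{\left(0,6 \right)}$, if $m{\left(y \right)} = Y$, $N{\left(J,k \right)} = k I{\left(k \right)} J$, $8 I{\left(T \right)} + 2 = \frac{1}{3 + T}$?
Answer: $0$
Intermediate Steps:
$I{\left(T \right)} = - \frac{1}{4} + \frac{1}{8 \left(3 + T\right)}$
$N{\left(J,k \right)} = \frac{J k \left(-5 - 2 k\right)}{8 \left(3 + k\right)}$ ($N{\left(J,k \right)} = k \frac{-5 - 2 k}{8 \left(3 + k\right)} J = \frac{k \left(-5 - 2 k\right)}{8 \left(3 + k\right)} J = \frac{J k \left(-5 - 2 k\right)}{8 \left(3 + k\right)}$)
$Y = 24$ ($Y = - 3 \left(5 - 1\right) \left(-2\right) = - 3 \cdot 4 \left(-2\right) = \left(-3\right) \left(-8\right) = 24$)
$m{\left(y \right)} = 24$
$m{\left(\frac{7}{-3} \right)} \left(22 - 16\right) N{\left(0,6 \right)} = 24 \left(22 - 16\right) \left(\left(-1\right) 0 \cdot 6 \frac{1}{24 + 8 \cdot 6} \left(5 + 2 \cdot 6\right)\right) = 24 \cdot 6 \left(\left(-1\right) 0 \cdot 6 \frac{1}{24 + 48} \left(5 + 12\right)\right) = 144 \left(\left(-1\right) 0 \cdot 6 \cdot \frac{1}{72} \cdot 17\right) = 144 \cdot 0 = 0$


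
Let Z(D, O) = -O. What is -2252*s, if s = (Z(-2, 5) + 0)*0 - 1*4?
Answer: 9008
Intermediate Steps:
s = -4 (s = (-1*5 + 0)*0 - 1*4 = (-5 + 0)*0 - 4 = -5*0 - 4 = 0 - 4 = -4)
-2252*s = -2252*(-4) = 9008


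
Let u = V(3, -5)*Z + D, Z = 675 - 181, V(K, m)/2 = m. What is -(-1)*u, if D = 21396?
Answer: 16456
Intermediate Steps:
V(K, m) = 2*m
Z = 494
u = 16456 (u = (2*(-5))*494 + 21396 = -10*494 + 21396 = -4940 + 21396 = 16456)
-(-1)*u = -(-1)*16456 = -1*(-16456) = 16456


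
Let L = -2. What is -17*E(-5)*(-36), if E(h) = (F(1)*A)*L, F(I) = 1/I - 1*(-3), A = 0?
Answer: 0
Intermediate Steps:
F(I) = 3 + 1/I (F(I) = 1/I + 3 = 3 + 1/I)
E(h) = 0 (E(h) = ((3 + 1/1)*0)*(-2) = ((3 + 1)*0)*(-2) = (4*0)*(-2) = 0*(-2) = 0)
-17*E(-5)*(-36) = -17*0*(-36) = 0*(-36) = 0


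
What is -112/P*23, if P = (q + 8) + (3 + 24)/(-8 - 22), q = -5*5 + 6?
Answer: 3680/17 ≈ 216.47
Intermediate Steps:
q = -19 (q = -25 + 6 = -19)
P = -119/10 (P = (-19 + 8) + (3 + 24)/(-8 - 22) = -11 + 27/(-30) = -11 + 27*(-1/30) = -11 - 9/10 = -119/10 ≈ -11.900)
-112/P*23 = -112/(-119/10)*23 = -112*(-10/119)*23 = (160/17)*23 = 3680/17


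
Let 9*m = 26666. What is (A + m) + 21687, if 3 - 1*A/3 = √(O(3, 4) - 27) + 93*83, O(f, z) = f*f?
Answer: 13517/9 - 9*I*√2 ≈ 1501.9 - 12.728*I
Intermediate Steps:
m = 26666/9 (m = (⅑)*26666 = 26666/9 ≈ 2962.9)
O(f, z) = f²
A = -23148 - 9*I*√2 (A = 9 - 3*(√(3² - 27) + 93*83) = 9 - 3*(√(9 - 27) + 7719) = 9 - 3*(√(-18) + 7719) = 9 - 3*(3*I*√2 + 7719) = 9 - 3*(7719 + 3*I*√2) = 9 + (-23157 - 9*I*√2) = -23148 - 9*I*√2 ≈ -23148.0 - 12.728*I)
(A + m) + 21687 = ((-23148 - 9*I*√2) + 26666/9) + 21687 = (-181666/9 - 9*I*√2) + 21687 = 13517/9 - 9*I*√2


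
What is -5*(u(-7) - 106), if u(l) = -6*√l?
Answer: 530 + 30*I*√7 ≈ 530.0 + 79.373*I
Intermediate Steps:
-5*(u(-7) - 106) = -5*(-6*I*√7 - 106) = -5*(-106 - 6*I*√7) = 530 + 30*I*√7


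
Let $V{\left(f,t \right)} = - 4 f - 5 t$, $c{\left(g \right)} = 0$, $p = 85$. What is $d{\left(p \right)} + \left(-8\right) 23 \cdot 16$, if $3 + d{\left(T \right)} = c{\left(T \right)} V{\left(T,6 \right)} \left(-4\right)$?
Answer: $-2947$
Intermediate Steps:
$V{\left(f,t \right)} = - 5 t - 4 f$
$d{\left(T \right)} = -3$ ($d{\left(T \right)} = -3 + 0 \left(\left(-5\right) 6 - 4 T\right) \left(-4\right) = -3 + 0 \left(-30 - 4 T\right) \left(-4\right) = -3 + 0 \left(-4\right) = -3 + 0 = -3$)
$d{\left(p \right)} + \left(-8\right) 23 \cdot 16 = -3 + \left(-8\right) 23 \cdot 16 = -3 - 2944 = -2947$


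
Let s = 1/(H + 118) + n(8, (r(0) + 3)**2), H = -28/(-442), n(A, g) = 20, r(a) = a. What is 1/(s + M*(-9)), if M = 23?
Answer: -26092/4878983 ≈ -0.0053478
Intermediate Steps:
H = 14/221 (H = -28*(-1/442) = 14/221 ≈ 0.063348)
s = 522061/26092 (s = 1/(14/221 + 118) + 20 = 1/(26092/221) + 20 = 221/26092 + 20 = 522061/26092 ≈ 20.008)
1/(s + M*(-9)) = 1/(522061/26092 + 23*(-9)) = 1/(522061/26092 - 207) = 1/(-4878983/26092) = -26092/4878983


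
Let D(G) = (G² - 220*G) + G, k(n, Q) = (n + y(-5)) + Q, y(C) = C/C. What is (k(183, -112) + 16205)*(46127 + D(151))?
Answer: 583676943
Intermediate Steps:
y(C) = 1
k(n, Q) = 1 + Q + n (k(n, Q) = (n + 1) + Q = (1 + n) + Q = 1 + Q + n)
D(G) = G² - 219*G
(k(183, -112) + 16205)*(46127 + D(151)) = ((1 - 112 + 183) + 16205)*(46127 + 151*(-219 + 151)) = (72 + 16205)*(46127 + 151*(-68)) = 16277*(46127 - 10268) = 16277*35859 = 583676943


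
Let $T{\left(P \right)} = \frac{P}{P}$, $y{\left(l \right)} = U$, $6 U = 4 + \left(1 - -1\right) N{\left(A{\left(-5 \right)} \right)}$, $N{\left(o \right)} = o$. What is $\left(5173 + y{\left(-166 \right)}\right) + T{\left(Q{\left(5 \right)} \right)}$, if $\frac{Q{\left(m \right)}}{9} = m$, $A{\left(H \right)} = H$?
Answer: $5173$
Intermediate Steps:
$Q{\left(m \right)} = 9 m$
$U = -1$ ($U = \frac{4 + \left(1 - -1\right) \left(-5\right)}{6} = \frac{4 + \left(1 + 1\right) \left(-5\right)}{6} = \frac{4 + 2 \left(-5\right)}{6} = \frac{4 - 10}{6} = \frac{1}{6} \left(-6\right) = -1$)
$y{\left(l \right)} = -1$
$T{\left(P \right)} = 1$
$\left(5173 + y{\left(-166 \right)}\right) + T{\left(Q{\left(5 \right)} \right)} = \left(5173 - 1\right) + 1 = 5172 + 1 = 5173$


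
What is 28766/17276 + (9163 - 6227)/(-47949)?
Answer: 664289299/414183462 ≈ 1.6039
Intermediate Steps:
28766/17276 + (9163 - 6227)/(-47949) = 28766*(1/17276) + 2936*(-1/47949) = 14383/8638 - 2936/47949 = 664289299/414183462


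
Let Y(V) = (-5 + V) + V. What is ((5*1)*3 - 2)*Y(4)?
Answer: 39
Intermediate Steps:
Y(V) = -5 + 2*V
((5*1)*3 - 2)*Y(4) = ((5*1)*3 - 2)*(-5 + 2*4) = (5*3 - 2)*(-5 + 8) = (15 - 2)*3 = 13*3 = 39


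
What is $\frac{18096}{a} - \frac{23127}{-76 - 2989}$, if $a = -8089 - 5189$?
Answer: $\frac{41936011}{6782845} \approx 6.1827$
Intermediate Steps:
$a = -13278$ ($a = -8089 - 5189 = -13278$)
$\frac{18096}{a} - \frac{23127}{-76 - 2989} = \frac{18096}{-13278} - \frac{23127}{-76 - 2989} = 18096 \left(- \frac{1}{13278}\right) - \frac{23127}{-76 - 2989} = - \frac{3016}{2213} - \frac{23127}{-3065} = - \frac{3016}{2213} - - \frac{23127}{3065} = - \frac{3016}{2213} + \frac{23127}{3065} = \frac{41936011}{6782845}$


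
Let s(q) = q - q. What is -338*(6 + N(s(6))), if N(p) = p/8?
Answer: -2028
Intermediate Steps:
s(q) = 0
N(p) = p/8 (N(p) = p*(⅛) = p/8)
-338*(6 + N(s(6))) = -338*(6 + (⅛)*0) = -338*(6 + 0) = -338*6 = -2028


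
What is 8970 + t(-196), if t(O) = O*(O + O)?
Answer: 85802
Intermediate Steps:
t(O) = 2*O² (t(O) = O*(2*O) = 2*O²)
8970 + t(-196) = 8970 + 2*(-196)² = 8970 + 2*38416 = 8970 + 76832 = 85802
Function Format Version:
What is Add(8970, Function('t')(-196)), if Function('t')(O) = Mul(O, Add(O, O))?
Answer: 85802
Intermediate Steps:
Function('t')(O) = Mul(2, Pow(O, 2)) (Function('t')(O) = Mul(O, Mul(2, O)) = Mul(2, Pow(O, 2)))
Add(8970, Function('t')(-196)) = Add(8970, Mul(2, Pow(-196, 2))) = Add(8970, Mul(2, 38416)) = Add(8970, 76832) = 85802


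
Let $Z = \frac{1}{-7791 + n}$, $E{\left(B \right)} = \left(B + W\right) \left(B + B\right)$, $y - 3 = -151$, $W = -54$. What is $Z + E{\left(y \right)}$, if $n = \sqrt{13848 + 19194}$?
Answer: $\frac{1209126557099}{20222213} - \frac{\sqrt{33042}}{60666639} \approx 59792.0$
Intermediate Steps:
$y = -148$ ($y = 3 - 151 = -148$)
$n = \sqrt{33042} \approx 181.77$
$E{\left(B \right)} = 2 B \left(-54 + B\right)$ ($E{\left(B \right)} = \left(B - 54\right) \left(B + B\right) = \left(-54 + B\right) 2 B = 2 B \left(-54 + B\right)$)
$Z = \frac{1}{-7791 + \sqrt{33042}} \approx -0.00013142$
$Z + E{\left(y \right)} = \left(- \frac{2597}{20222213} - \frac{\sqrt{33042}}{60666639}\right) + 2 \left(-148\right) \left(-54 - 148\right) = \left(- \frac{2597}{20222213} - \frac{\sqrt{33042}}{60666639}\right) + 2 \left(-148\right) \left(-202\right) = \left(- \frac{2597}{20222213} - \frac{\sqrt{33042}}{60666639}\right) + 59792 = \frac{1209126557099}{20222213} - \frac{\sqrt{33042}}{60666639}$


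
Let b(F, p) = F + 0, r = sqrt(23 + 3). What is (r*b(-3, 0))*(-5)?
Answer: 15*sqrt(26) ≈ 76.485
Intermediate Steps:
r = sqrt(26) ≈ 5.0990
b(F, p) = F
(r*b(-3, 0))*(-5) = (sqrt(26)*(-3))*(-5) = -3*sqrt(26)*(-5) = 15*sqrt(26)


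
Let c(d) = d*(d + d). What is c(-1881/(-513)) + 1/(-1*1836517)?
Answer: 444437105/16528653 ≈ 26.889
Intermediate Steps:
c(d) = 2*d² (c(d) = d*(2*d) = 2*d²)
c(-1881/(-513)) + 1/(-1*1836517) = 2*(-1881/(-513))² + 1/(-1*1836517) = 2*(-1881*(-1/513))² + 1/(-1836517) = 2*(11/3)² - 1/1836517 = 2*(121/9) - 1/1836517 = 242/9 - 1/1836517 = 444437105/16528653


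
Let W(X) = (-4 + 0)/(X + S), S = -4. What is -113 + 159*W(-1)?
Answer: 71/5 ≈ 14.200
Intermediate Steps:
W(X) = -4/(-4 + X) (W(X) = (-4 + 0)/(X - 4) = -4/(-4 + X))
-113 + 159*W(-1) = -113 + 159*(-4/(-4 - 1)) = -113 + 159*(-4/(-5)) = -113 + 159*(-4*(-⅕)) = -113 + 159*(⅘) = -113 + 636/5 = 71/5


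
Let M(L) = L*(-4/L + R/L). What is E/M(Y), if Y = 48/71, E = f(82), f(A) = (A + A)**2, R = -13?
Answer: -26896/17 ≈ -1582.1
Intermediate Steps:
f(A) = 4*A**2 (f(A) = (2*A)**2 = 4*A**2)
E = 26896 (E = 4*82**2 = 4*6724 = 26896)
Y = 48/71 (Y = 48*(1/71) = 48/71 ≈ 0.67606)
M(L) = -17 (M(L) = L*(-4/L - 13/L) = L*(-17/L) = -17)
E/M(Y) = 26896/(-17) = 26896*(-1/17) = -26896/17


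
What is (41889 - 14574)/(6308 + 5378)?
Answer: 27315/11686 ≈ 2.3374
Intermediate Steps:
(41889 - 14574)/(6308 + 5378) = 27315/11686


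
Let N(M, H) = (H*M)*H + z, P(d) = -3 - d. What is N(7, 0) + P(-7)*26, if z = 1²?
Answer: 105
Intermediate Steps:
z = 1
N(M, H) = 1 + M*H² (N(M, H) = (H*M)*H + 1 = M*H² + 1 = 1 + M*H²)
N(7, 0) + P(-7)*26 = (1 + 7*0²) + (-3 - 1*(-7))*26 = (1 + 7*0) + (-3 + 7)*26 = (1 + 0) + 4*26 = 1 + 104 = 105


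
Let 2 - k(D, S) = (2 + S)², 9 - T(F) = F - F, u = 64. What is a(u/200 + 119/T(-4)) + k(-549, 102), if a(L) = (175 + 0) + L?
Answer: -2390728/225 ≈ -10625.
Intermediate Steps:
T(F) = 9 (T(F) = 9 - (F - F) = 9 - 1*0 = 9 + 0 = 9)
a(L) = 175 + L
k(D, S) = 2 - (2 + S)²
a(u/200 + 119/T(-4)) + k(-549, 102) = (175 + (64/200 + 119/9)) + (2 - (2 + 102)²) = (175 + (64*(1/200) + 119*(⅑))) + (2 - 1*104²) = (175 + (8/25 + 119/9)) + (2 - 1*10816) = (175 + 3047/225) + (2 - 10816) = 42422/225 - 10814 = -2390728/225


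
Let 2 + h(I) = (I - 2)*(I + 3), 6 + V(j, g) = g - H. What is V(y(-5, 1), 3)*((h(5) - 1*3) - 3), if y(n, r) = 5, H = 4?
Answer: -112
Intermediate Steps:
V(j, g) = -10 + g (V(j, g) = -6 + (g - 1*4) = -6 + (g - 4) = -6 + (-4 + g) = -10 + g)
h(I) = -2 + (-2 + I)*(3 + I) (h(I) = -2 + (I - 2)*(I + 3) = -2 + (-2 + I)*(3 + I))
V(y(-5, 1), 3)*((h(5) - 1*3) - 3) = (-10 + 3)*(((-8 + 5 + 5²) - 1*3) - 3) = -7*(((-8 + 5 + 25) - 3) - 3) = -7*((22 - 3) - 3) = -7*(19 - 3) = -7*16 = -112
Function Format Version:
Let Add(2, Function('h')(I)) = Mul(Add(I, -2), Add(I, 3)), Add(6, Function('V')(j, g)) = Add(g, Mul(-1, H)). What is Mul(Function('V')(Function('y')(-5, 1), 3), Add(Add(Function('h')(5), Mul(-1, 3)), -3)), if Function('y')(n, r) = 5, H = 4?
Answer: -112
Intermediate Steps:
Function('V')(j, g) = Add(-10, g) (Function('V')(j, g) = Add(-6, Add(g, Mul(-1, 4))) = Add(-6, Add(g, -4)) = Add(-6, Add(-4, g)) = Add(-10, g))
Function('h')(I) = Add(-2, Mul(Add(-2, I), Add(3, I))) (Function('h')(I) = Add(-2, Mul(Add(I, -2), Add(I, 3))) = Add(-2, Mul(Add(-2, I), Add(3, I))))
Mul(Function('V')(Function('y')(-5, 1), 3), Add(Add(Function('h')(5), Mul(-1, 3)), -3)) = Mul(Add(-10, 3), Add(Add(Add(-8, 5, Pow(5, 2)), Mul(-1, 3)), -3)) = Mul(-7, Add(Add(Add(-8, 5, 25), -3), -3)) = Mul(-7, Add(Add(22, -3), -3)) = Mul(-7, Add(19, -3)) = Mul(-7, 16) = -112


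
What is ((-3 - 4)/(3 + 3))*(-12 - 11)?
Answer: 161/6 ≈ 26.833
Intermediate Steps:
((-3 - 4)/(3 + 3))*(-12 - 11) = -7/6*(-23) = 161/6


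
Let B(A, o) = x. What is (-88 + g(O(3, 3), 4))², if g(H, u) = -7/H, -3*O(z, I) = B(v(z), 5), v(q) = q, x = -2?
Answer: 38809/4 ≈ 9702.3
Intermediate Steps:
B(A, o) = -2
O(z, I) = ⅔ (O(z, I) = -⅓*(-2) = ⅔)
(-88 + g(O(3, 3), 4))² = (-88 - 7/⅔)² = (-88 - 7*3/2)² = (-88 - 21/2)² = (-197/2)² = 38809/4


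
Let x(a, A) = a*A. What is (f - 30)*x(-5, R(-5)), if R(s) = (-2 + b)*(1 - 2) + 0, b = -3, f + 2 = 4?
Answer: 700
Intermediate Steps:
f = 2 (f = -2 + 4 = 2)
R(s) = 5 (R(s) = (-2 - 3)*(1 - 2) + 0 = -5*(-1) + 0 = 5 + 0 = 5)
x(a, A) = A*a
(f - 30)*x(-5, R(-5)) = (2 - 30)*(5*(-5)) = -28*(-25) = 700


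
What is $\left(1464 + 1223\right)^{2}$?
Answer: $7219969$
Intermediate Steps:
$\left(1464 + 1223\right)^{2} = 2687^{2} = 7219969$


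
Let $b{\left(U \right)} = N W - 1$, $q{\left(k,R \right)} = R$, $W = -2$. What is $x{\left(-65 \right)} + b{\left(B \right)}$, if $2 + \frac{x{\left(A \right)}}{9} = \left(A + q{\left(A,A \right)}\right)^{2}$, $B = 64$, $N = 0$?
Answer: $152081$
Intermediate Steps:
$x{\left(A \right)} = -18 + 36 A^{2}$ ($x{\left(A \right)} = -18 + 9 \left(A + A\right)^{2} = -18 + 9 \left(2 A\right)^{2} = -18 + 9 \cdot 4 A^{2} = -18 + 36 A^{2}$)
$b{\left(U \right)} = -1$ ($b{\left(U \right)} = 0 \left(-2\right) - 1 = 0 - 1 = -1$)
$x{\left(-65 \right)} + b{\left(B \right)} = \left(-18 + 36 \left(-65\right)^{2}\right) - 1 = \left(-18 + 36 \cdot 4225\right) - 1 = \left(-18 + 152100\right) - 1 = 152082 - 1 = 152081$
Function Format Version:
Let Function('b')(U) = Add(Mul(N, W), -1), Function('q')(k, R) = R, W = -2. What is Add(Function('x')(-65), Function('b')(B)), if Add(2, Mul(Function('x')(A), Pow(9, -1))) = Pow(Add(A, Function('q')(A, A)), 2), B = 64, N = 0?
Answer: 152081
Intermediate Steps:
Function('x')(A) = Add(-18, Mul(36, Pow(A, 2))) (Function('x')(A) = Add(-18, Mul(9, Pow(Add(A, A), 2))) = Add(-18, Mul(9, Pow(Mul(2, A), 2))) = Add(-18, Mul(9, Mul(4, Pow(A, 2)))) = Add(-18, Mul(36, Pow(A, 2))))
Function('b')(U) = -1 (Function('b')(U) = Add(Mul(0, -2), -1) = Add(0, -1) = -1)
Add(Function('x')(-65), Function('b')(B)) = Add(Add(-18, Mul(36, Pow(-65, 2))), -1) = Add(Add(-18, Mul(36, 4225)), -1) = Add(Add(-18, 152100), -1) = Add(152082, -1) = 152081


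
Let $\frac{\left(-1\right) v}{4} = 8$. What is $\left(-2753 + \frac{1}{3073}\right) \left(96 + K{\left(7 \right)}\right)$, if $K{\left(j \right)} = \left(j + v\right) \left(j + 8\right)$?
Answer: $\frac{2360331072}{3073} \approx 7.6809 \cdot 10^{5}$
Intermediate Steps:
$v = -32$ ($v = \left(-4\right) 8 = -32$)
$K{\left(j \right)} = \left(-32 + j\right) \left(8 + j\right)$ ($K{\left(j \right)} = \left(j - 32\right) \left(j + 8\right) = \left(-32 + j\right) \left(8 + j\right)$)
$\left(-2753 + \frac{1}{3073}\right) \left(96 + K{\left(7 \right)}\right) = \left(-2753 + \frac{1}{3073}\right) \left(96 - \left(424 - 49\right)\right) = \left(-2753 + \frac{1}{3073}\right) \left(96 - 375\right) = - \frac{8459968 \left(96 - 375\right)}{3073} = \left(- \frac{8459968}{3073}\right) \left(-279\right) = \frac{2360331072}{3073}$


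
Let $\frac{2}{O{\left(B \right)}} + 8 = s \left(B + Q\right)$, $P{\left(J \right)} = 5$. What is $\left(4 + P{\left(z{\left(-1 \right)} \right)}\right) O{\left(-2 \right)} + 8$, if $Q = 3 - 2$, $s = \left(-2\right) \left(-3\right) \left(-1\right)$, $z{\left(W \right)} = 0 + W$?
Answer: $-1$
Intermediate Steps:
$z{\left(W \right)} = W$
$s = -6$ ($s = 6 \left(-1\right) = -6$)
$Q = 1$ ($Q = 3 - 2 = 1$)
$O{\left(B \right)} = \frac{2}{-14 - 6 B}$ ($O{\left(B \right)} = \frac{2}{-8 - 6 \left(B + 1\right)} = \frac{2}{-8 - 6 \left(1 + B\right)} = \frac{2}{-8 - \left(6 + 6 B\right)} = \frac{2}{-14 - 6 B}$)
$\left(4 + P{\left(z{\left(-1 \right)} \right)}\right) O{\left(-2 \right)} + 8 = \frac{4 + 5}{-7 - -6} + 8 = \frac{9}{-7 + 6} + 8 = \frac{9}{-1} + 8 = 9 \left(-1\right) + 8 = -9 + 8 = -1$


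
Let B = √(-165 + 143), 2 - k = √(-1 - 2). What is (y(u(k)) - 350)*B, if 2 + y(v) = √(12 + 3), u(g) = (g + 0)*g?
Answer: I*√22*(-352 + √15) ≈ -1632.9*I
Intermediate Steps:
k = 2 - I*√3 (k = 2 - √(-1 - 2) = 2 - √(-3) = 2 - I*√3 ≈ 2.0 - 1.732*I)
B = I*√22 (B = √(-22) = I*√22 ≈ 4.6904*I)
u(g) = g² (u(g) = g*g = g²)
y(v) = -2 + √15 (y(v) = -2 + √(12 + 3) = -2 + √15)
(y(u(k)) - 350)*B = ((-2 + √15) - 350)*(I*√22) = (-352 + √15)*(I*√22) = I*√22*(-352 + √15)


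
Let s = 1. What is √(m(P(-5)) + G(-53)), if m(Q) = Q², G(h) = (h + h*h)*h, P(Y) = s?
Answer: I*√146067 ≈ 382.19*I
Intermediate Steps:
P(Y) = 1
G(h) = h*(h + h²) (G(h) = (h + h²)*h = h*(h + h²))
√(m(P(-5)) + G(-53)) = √(1² + (-53)²*(1 - 53)) = √(1 + 2809*(-52)) = √(1 - 146068) = √(-146067) = I*√146067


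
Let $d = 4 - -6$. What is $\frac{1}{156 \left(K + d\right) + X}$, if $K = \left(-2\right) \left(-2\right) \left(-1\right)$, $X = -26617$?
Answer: $- \frac{1}{25681} \approx -3.8939 \cdot 10^{-5}$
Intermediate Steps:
$d = 10$ ($d = 4 + 6 = 10$)
$K = -4$ ($K = 4 \left(-1\right) = -4$)
$\frac{1}{156 \left(K + d\right) + X} = \frac{1}{156 \left(-4 + 10\right) - 26617} = \frac{1}{156 \cdot 6 - 26617} = \frac{1}{936 - 26617} = \frac{1}{-25681} = - \frac{1}{25681}$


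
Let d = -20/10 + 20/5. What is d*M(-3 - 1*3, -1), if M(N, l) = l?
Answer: -2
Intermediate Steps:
d = 2 (d = -20*⅒ + 20*(⅕) = -2 + 4 = 2)
d*M(-3 - 1*3, -1) = 2*(-1) = -2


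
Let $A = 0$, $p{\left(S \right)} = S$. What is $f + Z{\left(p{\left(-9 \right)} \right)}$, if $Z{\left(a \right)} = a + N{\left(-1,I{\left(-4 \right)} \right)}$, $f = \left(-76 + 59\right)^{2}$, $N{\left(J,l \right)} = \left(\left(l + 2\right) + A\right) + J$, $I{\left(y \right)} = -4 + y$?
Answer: $273$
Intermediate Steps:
$N{\left(J,l \right)} = 2 + J + l$ ($N{\left(J,l \right)} = \left(\left(l + 2\right) + 0\right) + J = \left(\left(2 + l\right) + 0\right) + J = \left(2 + l\right) + J = 2 + J + l$)
$f = 289$ ($f = \left(-17\right)^{2} = 289$)
$Z{\left(a \right)} = -7 + a$ ($Z{\left(a \right)} = a - 7 = -7 + a$)
$f + Z{\left(p{\left(-9 \right)} \right)} = 289 - 16 = 273$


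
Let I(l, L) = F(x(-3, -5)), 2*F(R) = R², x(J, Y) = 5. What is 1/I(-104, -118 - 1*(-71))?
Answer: 2/25 ≈ 0.080000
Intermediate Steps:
F(R) = R²/2
I(l, L) = 25/2 (I(l, L) = (½)*5² = (½)*25 = 25/2)
1/I(-104, -118 - 1*(-71)) = 1/(25/2) = 2/25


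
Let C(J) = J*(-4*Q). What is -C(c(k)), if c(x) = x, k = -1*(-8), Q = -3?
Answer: -96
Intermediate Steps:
k = 8
C(J) = 12*J (C(J) = J*(-4*(-3)) = J*12 = 12*J)
-C(c(k)) = -12*8 = -1*96 = -96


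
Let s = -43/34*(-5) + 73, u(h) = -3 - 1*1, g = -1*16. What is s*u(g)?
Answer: -5394/17 ≈ -317.29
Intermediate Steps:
g = -16
u(h) = -4 (u(h) = -3 - 1 = -4)
s = 2697/34 (s = -43*1/34*(-5) + 73 = -43/34*(-5) + 73 = 215/34 + 73 = 2697/34 ≈ 79.323)
s*u(g) = (2697/34)*(-4) = -5394/17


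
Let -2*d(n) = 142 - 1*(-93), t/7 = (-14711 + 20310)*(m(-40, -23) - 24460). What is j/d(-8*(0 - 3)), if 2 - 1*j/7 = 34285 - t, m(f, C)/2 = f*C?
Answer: 12412119202/235 ≈ 5.2818e+7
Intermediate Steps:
m(f, C) = 2*C*f (m(f, C) = 2*(f*C) = 2*(C*f) = 2*C*f)
t = -886545660 (t = 7*((-14711 + 20310)*(2*(-23)*(-40) - 24460)) = 7*(5599*(1840 - 24460)) = 7*(5599*(-22620)) = 7*(-126649380) = -886545660)
d(n) = -235/2 (d(n) = -(142 - 1*(-93))/2 = -(142 + 93)/2 = -½*235 = -235/2)
j = -6206059601 (j = 14 - 7*(34285 - 1*(-886545660)) = 14 - 7*(34285 + 886545660) = 14 - 7*886579945 = 14 - 6206059615 = -6206059601)
j/d(-8*(0 - 3)) = -6206059601/(-235/2) = -6206059601*(-2/235) = 12412119202/235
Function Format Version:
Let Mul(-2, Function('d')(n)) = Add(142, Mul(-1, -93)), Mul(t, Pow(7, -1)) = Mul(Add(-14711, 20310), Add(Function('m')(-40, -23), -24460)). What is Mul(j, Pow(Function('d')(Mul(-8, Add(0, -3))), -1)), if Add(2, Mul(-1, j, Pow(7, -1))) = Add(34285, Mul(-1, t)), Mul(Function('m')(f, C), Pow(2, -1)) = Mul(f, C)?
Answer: Rational(12412119202, 235) ≈ 5.2818e+7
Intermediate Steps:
Function('m')(f, C) = Mul(2, C, f) (Function('m')(f, C) = Mul(2, Mul(f, C)) = Mul(2, Mul(C, f)) = Mul(2, C, f))
t = -886545660 (t = Mul(7, Mul(Add(-14711, 20310), Add(Mul(2, -23, -40), -24460))) = Mul(7, Mul(5599, Add(1840, -24460))) = Mul(7, Mul(5599, -22620)) = Mul(7, -126649380) = -886545660)
Function('d')(n) = Rational(-235, 2) (Function('d')(n) = Mul(Rational(-1, 2), Add(142, Mul(-1, -93))) = Mul(Rational(-1, 2), Add(142, 93)) = Mul(Rational(-1, 2), 235) = Rational(-235, 2))
j = -6206059601 (j = Add(14, Mul(-7, Add(34285, Mul(-1, -886545660)))) = Add(14, Mul(-7, Add(34285, 886545660))) = Add(14, Mul(-7, 886579945)) = Add(14, -6206059615) = -6206059601)
Mul(j, Pow(Function('d')(Mul(-8, Add(0, -3))), -1)) = Mul(-6206059601, Pow(Rational(-235, 2), -1)) = Mul(-6206059601, Rational(-2, 235)) = Rational(12412119202, 235)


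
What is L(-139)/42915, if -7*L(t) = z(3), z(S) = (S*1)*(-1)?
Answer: 1/100135 ≈ 9.9865e-6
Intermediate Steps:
z(S) = -S (z(S) = S*(-1) = -S)
L(t) = 3/7 (L(t) = -(-1)*3/7 = -⅐*(-3) = 3/7)
L(-139)/42915 = (3/7)/42915 = (3/7)*(1/42915) = 1/100135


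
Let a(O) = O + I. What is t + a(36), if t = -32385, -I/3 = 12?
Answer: -32385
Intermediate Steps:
I = -36 (I = -3*12 = -36)
a(O) = -36 + O (a(O) = O - 36 = -36 + O)
t + a(36) = -32385 + (-36 + 36) = -32385 + 0 = -32385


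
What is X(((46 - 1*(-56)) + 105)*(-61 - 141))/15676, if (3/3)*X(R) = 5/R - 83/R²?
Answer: -209153/27408084502896 ≈ -7.6311e-9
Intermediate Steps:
X(R) = -83/R² + 5/R (X(R) = 5/R - 83/R² = -83/R² + 5/R)
X(((46 - 1*(-56)) + 105)*(-61 - 141))/15676 = ((-83 + 5*(((46 - 1*(-56)) + 105)*(-61 - 141)))/(((46 - 1*(-56)) + 105)*(-61 - 141))²)/15676 = ((-83 + 5*(((46 + 56) + 105)*(-202)))/(((46 + 56) + 105)*(-202))²)*(1/15676) = ((-83 + 5*((102 + 105)*(-202)))/((102 + 105)*(-202))²)*(1/15676) = ((-83 + 5*(207*(-202)))/(207*(-202))²)*(1/15676) = ((-83 + 5*(-41814))/(-41814)²)*(1/15676) = ((-83 - 209070)/1748410596)*(1/15676) = ((1/1748410596)*(-209153))*(1/15676) = -209153/1748410596*1/15676 = -209153/27408084502896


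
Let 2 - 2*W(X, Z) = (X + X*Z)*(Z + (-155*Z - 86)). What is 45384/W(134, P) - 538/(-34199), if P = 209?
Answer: 245840155474/15528638735159 ≈ 0.015831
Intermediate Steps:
W(X, Z) = 1 - (-86 - 154*Z)*(X + X*Z)/2 (W(X, Z) = 1 - (X + X*Z)*(Z + (-155*Z - 86))/2 = 1 - (X + X*Z)*(Z + (-86 - 155*Z))/2 = 1 - (X + X*Z)*(-86 - 154*Z)/2 = 1 - (-86 - 154*Z)*(X + X*Z)/2)
45384/W(134, P) - 538/(-34199) = 45384/(1 + 43*134 + 77*134*209² + 120*134*209) - 538/(-34199) = 45384/(1 + 5762 + 77*134*43681 + 3360720) - 538*(-1/34199) = 45384/(1 + 5762 + 450700558 + 3360720) + 538/34199 = 45384/454067041 + 538/34199 = 245840155474/15528638735159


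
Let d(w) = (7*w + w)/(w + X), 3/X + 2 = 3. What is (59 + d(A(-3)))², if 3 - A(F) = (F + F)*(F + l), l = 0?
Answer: 4761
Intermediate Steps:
A(F) = 3 - 2*F² (A(F) = 3 - (F + F)*(F + 0) = 3 - 2*F*F = 3 - 2*F²)
X = 3 (X = 3/(-2 + 3) = 3/1 = 3*1 = 3)
d(w) = 8*w/(3 + w) (d(w) = (7*w + w)/(w + 3) = (8*w)/(3 + w) = 8*w/(3 + w))
(59 + d(A(-3)))² = (59 + 8*(3 - 2*(-3)²)/(3 + (3 - 2*(-3)²)))² = (59 + 8*(3 - 2*9)/(3 + (3 - 2*9)))² = (59 + 8*(3 - 18)/(3 + (3 - 18)))² = (59 + 8*(-15)/(3 - 15))² = (59 + 8*(-15)/(-12))² = (59 + 8*(-15)*(-1/12))² = (59 + 10)² = 69² = 4761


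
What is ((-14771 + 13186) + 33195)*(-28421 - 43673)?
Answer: -2278891340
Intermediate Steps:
((-14771 + 13186) + 33195)*(-28421 - 43673) = (-1585 + 33195)*(-72094) = 31610*(-72094) = -2278891340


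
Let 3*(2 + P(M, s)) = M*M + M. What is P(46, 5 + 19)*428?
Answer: 922768/3 ≈ 3.0759e+5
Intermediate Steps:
P(M, s) = -2 + M/3 + M²/3 (P(M, s) = -2 + (M*M + M)/3 = -2 + (M² + M)/3 = -2 + (M + M²)/3 = -2 + (M/3 + M²/3) = -2 + M/3 + M²/3)
P(46, 5 + 19)*428 = (-2 + (⅓)*46 + (⅓)*46²)*428 = (-2 + 46/3 + (⅓)*2116)*428 = (-2 + 46/3 + 2116/3)*428 = (2156/3)*428 = 922768/3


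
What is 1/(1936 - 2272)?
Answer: -1/336 ≈ -0.0029762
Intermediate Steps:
1/(1936 - 2272) = 1/(-336) = -1/336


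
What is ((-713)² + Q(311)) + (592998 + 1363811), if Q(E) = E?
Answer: 2465489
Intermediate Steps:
((-713)² + Q(311)) + (592998 + 1363811) = ((-713)² + 311) + (592998 + 1363811) = (508369 + 311) + 1956809 = 508680 + 1956809 = 2465489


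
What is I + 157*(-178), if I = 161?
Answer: -27785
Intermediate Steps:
I + 157*(-178) = 161 + 157*(-178) = 161 - 27946 = -27785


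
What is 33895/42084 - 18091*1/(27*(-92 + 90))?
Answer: 42398443/126252 ≈ 335.82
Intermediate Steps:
33895/42084 - 18091*1/(27*(-92 + 90)) = 33895*(1/42084) - 18091/(27*(-2)) = 33895/42084 - 18091/(-54) = 33895/42084 - 18091*(-1/54) = 33895/42084 + 18091/54 = 42398443/126252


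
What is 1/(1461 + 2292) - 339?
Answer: -1272266/3753 ≈ -339.00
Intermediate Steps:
1/(1461 + 2292) - 339 = 1/3753 - 339 = -1272266/3753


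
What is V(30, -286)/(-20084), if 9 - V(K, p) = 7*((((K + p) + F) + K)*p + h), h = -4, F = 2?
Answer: 448411/20084 ≈ 22.327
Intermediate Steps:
V(K, p) = 37 - 7*p*(2 + p + 2*K) (V(K, p) = 9 - 7*((((K + p) + 2) + K)*p - 4) = 9 - 7*(((2 + K + p) + K)*p - 4) = 9 - 7*((2 + p + 2*K)*p - 4) = 9 - 7*(p*(2 + p + 2*K) - 4) = 9 - 7*(-4 + p*(2 + p + 2*K)) = 9 - (-28 + 7*p*(2 + p + 2*K)) = 9 + (28 - 7*p*(2 + p + 2*K)) = 37 - 7*p*(2 + p + 2*K))
V(30, -286)/(-20084) = (37 - 14*(-286) - 7*(-286)**2 - 14*30*(-286))/(-20084) = (37 + 4004 - 7*81796 + 120120)*(-1/20084) = (37 + 4004 - 572572 + 120120)*(-1/20084) = -448411*(-1/20084) = 448411/20084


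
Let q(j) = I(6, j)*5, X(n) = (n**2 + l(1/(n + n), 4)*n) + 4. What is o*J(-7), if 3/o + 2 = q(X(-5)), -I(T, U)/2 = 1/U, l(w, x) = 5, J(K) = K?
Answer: 14/3 ≈ 4.6667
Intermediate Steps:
I(T, U) = -2/U
X(n) = 4 + n**2 + 5*n (X(n) = (n**2 + 5*n) + 4 = 4 + n**2 + 5*n)
q(j) = -10/j (q(j) = -2/j*5 = -10/j)
o = -2/3 (o = 3/(-2 - 10/(4 + (-5)**2 + 5*(-5))) = 3/(-2 - 10/(4 + 25 - 25)) = 3/(-2 - 10/4) = 3/(-2 - 10*1/4) = 3/(-2 - 5/2) = 3/(-9/2) = 3*(-2/9) = -2/3 ≈ -0.66667)
o*J(-7) = -2/3*(-7) = 14/3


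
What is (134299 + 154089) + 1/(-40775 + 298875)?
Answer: 74432942801/258100 ≈ 2.8839e+5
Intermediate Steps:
(134299 + 154089) + 1/(-40775 + 298875) = 288388 + 1/258100 = 74432942801/258100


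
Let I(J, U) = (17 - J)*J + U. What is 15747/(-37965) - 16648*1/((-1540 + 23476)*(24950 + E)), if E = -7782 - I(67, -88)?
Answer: -296603506403/715028406060 ≈ -0.41481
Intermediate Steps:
I(J, U) = U + J*(17 - J) (I(J, U) = J*(17 - J) + U = U + J*(17 - J))
E = -4344 (E = -7782 - (-88 - 1*67² + 17*67) = -7782 - (-88 - 1*4489 + 1139) = -7782 - (-88 - 4489 + 1139) = -7782 - 1*(-3438) = -7782 + 3438 = -4344)
15747/(-37965) - 16648*1/((-1540 + 23476)*(24950 + E)) = 15747/(-37965) - 16648*1/((-1540 + 23476)*(24950 - 4344)) = 15747*(-1/37965) - 16648/(21936*20606) = -5249/12655 - 16648/452013216 = -5249/12655 - 16648*1/452013216 = -5249/12655 - 2081/56501652 = -296603506403/715028406060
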